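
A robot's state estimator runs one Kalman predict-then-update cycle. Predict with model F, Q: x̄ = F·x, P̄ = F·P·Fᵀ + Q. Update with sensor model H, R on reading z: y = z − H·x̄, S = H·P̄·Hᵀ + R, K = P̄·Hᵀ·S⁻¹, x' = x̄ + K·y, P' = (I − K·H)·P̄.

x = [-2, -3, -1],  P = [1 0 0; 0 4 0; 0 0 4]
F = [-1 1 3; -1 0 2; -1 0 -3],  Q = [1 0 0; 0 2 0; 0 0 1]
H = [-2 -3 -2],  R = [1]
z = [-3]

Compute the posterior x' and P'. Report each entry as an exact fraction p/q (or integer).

x̄ = F·x = [-4, 0, 5]
P̄ = F·P·Fᵀ + Q = [42 25 -35; 25 19 -23; -35 -23 38]
y = z − H·x̄ = [-1]
S = H·P̄·Hᵀ + R = [236]
K = P̄·Hᵀ·S⁻¹ = [-89/236; -61/236; 63/236]
x' = x̄ + K·y = [-855/236, 61/236, 1117/236]
P' = (I − K·H)·P̄ = [1991/236 471/236 -2653/236; 471/236 763/236 -1585/236; -2653/236 -1585/236 4999/236]

x' = [-855/236, 61/236, 1117/236]
P' = [1991/236 471/236 -2653/236; 471/236 763/236 -1585/236; -2653/236 -1585/236 4999/236]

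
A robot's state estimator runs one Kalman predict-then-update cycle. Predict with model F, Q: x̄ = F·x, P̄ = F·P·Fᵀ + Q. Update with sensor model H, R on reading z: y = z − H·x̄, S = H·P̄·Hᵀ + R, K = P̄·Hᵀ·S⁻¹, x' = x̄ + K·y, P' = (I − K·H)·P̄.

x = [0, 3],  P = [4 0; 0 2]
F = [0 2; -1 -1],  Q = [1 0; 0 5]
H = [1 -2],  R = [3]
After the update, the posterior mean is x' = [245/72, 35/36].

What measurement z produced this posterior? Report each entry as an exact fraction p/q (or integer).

x̄ = F·x = [6, -3]
P̄ = F·P·Fᵀ + Q = [9 -4; -4 11]
S = H·P̄·Hᵀ + R = [72]
K = P̄·Hᵀ·S⁻¹ = [17/72; -13/36]
x' − x̄ = [-187/72, 143/36] = K·y
y = (KᵀK)⁻¹·Kᵀ·(x' − x̄) = [-11]
z = y + H·x̄ = [-11] + [12] = [1]

z = [1]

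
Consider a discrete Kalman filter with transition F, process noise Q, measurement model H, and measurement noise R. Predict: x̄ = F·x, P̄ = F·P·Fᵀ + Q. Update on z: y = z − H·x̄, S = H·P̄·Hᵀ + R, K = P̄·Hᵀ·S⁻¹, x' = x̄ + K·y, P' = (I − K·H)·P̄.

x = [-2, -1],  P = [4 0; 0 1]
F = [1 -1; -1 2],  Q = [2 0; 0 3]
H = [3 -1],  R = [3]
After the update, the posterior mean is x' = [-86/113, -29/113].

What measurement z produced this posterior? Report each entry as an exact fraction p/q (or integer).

z = [-2]

x̄ = F·x = [-1, 0]
P̄ = F·P·Fᵀ + Q = [7 -6; -6 11]
S = H·P̄·Hᵀ + R = [113]
K = P̄·Hᵀ·S⁻¹ = [27/113; -29/113]
x' − x̄ = [27/113, -29/113] = K·y
y = (KᵀK)⁻¹·Kᵀ·(x' − x̄) = [1]
z = y + H·x̄ = [1] + [-3] = [-2]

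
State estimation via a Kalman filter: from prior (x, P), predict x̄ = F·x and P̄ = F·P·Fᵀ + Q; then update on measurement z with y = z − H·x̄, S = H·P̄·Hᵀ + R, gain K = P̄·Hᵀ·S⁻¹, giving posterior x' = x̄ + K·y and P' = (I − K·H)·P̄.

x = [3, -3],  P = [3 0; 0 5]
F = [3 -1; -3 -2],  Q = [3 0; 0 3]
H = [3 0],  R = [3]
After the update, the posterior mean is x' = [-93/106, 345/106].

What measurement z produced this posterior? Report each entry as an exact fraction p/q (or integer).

z = [-3]

x̄ = F·x = [12, -3]
P̄ = F·P·Fᵀ + Q = [35 -17; -17 50]
S = H·P̄·Hᵀ + R = [318]
K = P̄·Hᵀ·S⁻¹ = [35/106; -17/106]
x' − x̄ = [-1365/106, 663/106] = K·y
y = (KᵀK)⁻¹·Kᵀ·(x' − x̄) = [-39]
z = y + H·x̄ = [-39] + [36] = [-3]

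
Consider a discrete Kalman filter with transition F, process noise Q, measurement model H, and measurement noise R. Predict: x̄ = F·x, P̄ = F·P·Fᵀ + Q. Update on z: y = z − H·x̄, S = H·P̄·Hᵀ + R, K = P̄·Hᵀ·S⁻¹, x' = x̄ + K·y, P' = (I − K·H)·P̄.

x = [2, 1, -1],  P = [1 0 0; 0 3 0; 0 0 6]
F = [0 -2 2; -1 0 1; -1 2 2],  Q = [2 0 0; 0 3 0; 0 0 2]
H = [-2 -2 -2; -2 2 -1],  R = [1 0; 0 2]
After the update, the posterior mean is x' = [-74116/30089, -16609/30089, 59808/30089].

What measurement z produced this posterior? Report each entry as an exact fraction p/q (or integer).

x̄ = F·x = [-4, -3, -2]
P̄ = F·P·Fᵀ + Q = [38 12 12; 12 10 13; 12 13 39]
S = H·P̄·Hᵀ + R = [645 236; 236 133]
K = P̄·Hᵀ·S⁻¹ = [-1388/30089 -12016/30089; -5298/30089 5555/30089; -8292/30089 6343/30089]
x' − x̄ = [46240/30089, 73658/30089, 119986/30089] = K·y
y = (KᵀK)⁻¹·Kᵀ·(x' − x̄) = [-16, -2]
z = y + H·x̄ = [-16, -2] + [18, 4] = [2, 2]

z = [2, 2]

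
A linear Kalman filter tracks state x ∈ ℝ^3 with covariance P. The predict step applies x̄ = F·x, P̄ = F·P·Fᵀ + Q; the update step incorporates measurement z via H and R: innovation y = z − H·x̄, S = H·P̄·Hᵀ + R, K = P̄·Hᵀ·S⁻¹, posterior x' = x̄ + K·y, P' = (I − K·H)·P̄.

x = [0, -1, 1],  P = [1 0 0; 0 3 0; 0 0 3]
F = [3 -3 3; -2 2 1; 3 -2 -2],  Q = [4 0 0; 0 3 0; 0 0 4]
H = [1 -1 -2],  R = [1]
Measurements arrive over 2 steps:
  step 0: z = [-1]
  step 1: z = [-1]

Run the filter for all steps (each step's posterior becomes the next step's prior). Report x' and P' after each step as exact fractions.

step 0: x' = [38/17, -28/17, 41/17], P' = [627/17 -343/17 481/17; -343/17 2871/136 -2813/136; 481/17 -2813/136 3351/136]
step 1: x' = [-397853/113879, 238394/113879, -262196/113879], P' = [11339614/113879 -3776940/113879 7472667/113879; -3776940/113879 1763229/113879 -2741595/113879; 7472667/113879 -2741595/113879 5078517/113879]

step 0: x̄ = F·x = [6, -1, 0]
step 0: P̄ = F·P·Fᵀ + Q = [67 -15 9; -15 22 -24; 9 -24 37]
step 0: y = z − H·x̄ = [-8]
step 0: S = H·P̄·Hᵀ + R = [136]
step 0: K = P̄·Hᵀ·S⁻¹ = [8/17; 11/136; -41/136]
step 0: x' = x̄ + K·y = [38/17, -28/17, 41/17]
step 0: P' = (I − K·H)·P̄ = [627/17 -343/17 481/17; -343/17 2871/136 -2813/136; 481/17 -2813/136 3351/136]
step 1: x̄ = F·x = [321/17, -91/17, 88/17]
step 1: P̄ = F·P·Fᵀ + Q = [33872/17 -22545/34 11871/17; -22545/34 30615/136 -7977/34; 11871/17 -7977/34 4353/17]
step 1: y = z − H·x̄ = [-253/17]
step 1: S = H·P̄·Hᵀ + R = [113879/136]
step 1: K = P̄·Hᵀ·S⁻¹ = [171220/113879; -56979/113879; 57228/113879]
step 1: x' = x̄ + K·y = [-397853/113879, 238394/113879, -262196/113879]
step 1: P' = (I − K·H)·P̄ = [11339614/113879 -3776940/113879 7472667/113879; -3776940/113879 1763229/113879 -2741595/113879; 7472667/113879 -2741595/113879 5078517/113879]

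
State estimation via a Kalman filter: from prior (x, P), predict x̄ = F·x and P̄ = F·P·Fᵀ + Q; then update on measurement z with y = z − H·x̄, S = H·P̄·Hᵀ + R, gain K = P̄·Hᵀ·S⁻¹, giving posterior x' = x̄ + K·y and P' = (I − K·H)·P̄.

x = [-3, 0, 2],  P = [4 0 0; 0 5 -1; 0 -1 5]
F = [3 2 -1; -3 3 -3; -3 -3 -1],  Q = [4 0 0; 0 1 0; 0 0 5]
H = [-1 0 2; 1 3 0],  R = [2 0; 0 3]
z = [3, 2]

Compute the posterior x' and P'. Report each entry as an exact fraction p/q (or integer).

x' = [-2161597/458803, 1027800/458803, -376753/458803]
P' = [4878552/458803 -1609491/458803 2311164/458803; -1609491/458803 1367075/917606 -762165/458803; 2311164/458803 -762165/458803 1320185/458803]

x̄ = F·x = [-11, 3, 7]
P̄ = F·P·Fᵀ + Q = [69 18 -62; 18 145 0; -62 0 85]
y = z − H·x̄ = [-22, 4]
S = H·P̄·Hᵀ + R = [659 -247; -247 1485]
K = P̄·Hᵀ·S⁻¹ = [-128112/458803 16693/458803; 85161/917606 294081/917606; 164603/458803 8223/458803]
x' = x̄ + K·y = [-2161597/458803, 1027800/458803, -376753/458803]
P' = (I − K·H)·P̄ = [4878552/458803 -1609491/458803 2311164/458803; -1609491/458803 1367075/917606 -762165/458803; 2311164/458803 -762165/458803 1320185/458803]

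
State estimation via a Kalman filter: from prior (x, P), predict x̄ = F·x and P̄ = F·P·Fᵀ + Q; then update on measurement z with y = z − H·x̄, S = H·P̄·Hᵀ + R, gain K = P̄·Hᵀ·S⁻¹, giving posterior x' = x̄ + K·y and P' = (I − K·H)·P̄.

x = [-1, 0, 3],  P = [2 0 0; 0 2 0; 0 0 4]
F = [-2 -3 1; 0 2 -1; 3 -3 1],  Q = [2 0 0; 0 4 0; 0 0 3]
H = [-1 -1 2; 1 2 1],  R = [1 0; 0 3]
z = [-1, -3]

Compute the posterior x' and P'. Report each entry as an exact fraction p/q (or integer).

x̄ = F·x = [5, -3, 0]
P̄ = F·P·Fᵀ + Q = [32 -16 10; -16 16 -16; 10 -16 43]
y = z − H·x̄ = [1, -2]
S = H·P̄·Hᵀ + R = [213 32; 32 34]
K = P̄·Hᵀ·S⁻¹ = [-92/3109 1001/3109; -544/3109 512/3109; 1228/3109 1529/6218]
x' = x̄ + K·y = [13451/3109, -10895/3109, -301/3109]
P' = (I − K·H)·P̄ = [89846/3109 -52688/3109 18533/3109; -52688/3109 32336/3109 -10448/3109; 18533/3109 -10448/3109 9313/6218]

x' = [13451/3109, -10895/3109, -301/3109]
P' = [89846/3109 -52688/3109 18533/3109; -52688/3109 32336/3109 -10448/3109; 18533/3109 -10448/3109 9313/6218]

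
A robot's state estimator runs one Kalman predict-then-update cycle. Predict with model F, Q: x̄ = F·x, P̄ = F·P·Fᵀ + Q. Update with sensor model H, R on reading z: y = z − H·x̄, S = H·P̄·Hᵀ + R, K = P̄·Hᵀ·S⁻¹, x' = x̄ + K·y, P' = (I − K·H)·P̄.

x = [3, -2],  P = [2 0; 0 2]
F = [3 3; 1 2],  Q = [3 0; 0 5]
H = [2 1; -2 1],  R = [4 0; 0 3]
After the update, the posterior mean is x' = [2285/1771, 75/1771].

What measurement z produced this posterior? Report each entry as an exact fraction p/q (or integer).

x̄ = F·x = [3, -1]
P̄ = F·P·Fᵀ + Q = [39 18; 18 15]
S = H·P̄·Hᵀ + R = [247 -141; -141 102]
K = P̄·Hᵀ·S⁻¹ = [444/1771 -428/1771; 747/1771 668/1771]
x' − x̄ = [-3028/1771, 1846/1771] = K·y
y = (KᵀK)⁻¹·Kᵀ·(x' − x̄) = [-2, 5]
z = y + H·x̄ = [-2, 5] + [5, -7] = [3, -2]

z = [3, -2]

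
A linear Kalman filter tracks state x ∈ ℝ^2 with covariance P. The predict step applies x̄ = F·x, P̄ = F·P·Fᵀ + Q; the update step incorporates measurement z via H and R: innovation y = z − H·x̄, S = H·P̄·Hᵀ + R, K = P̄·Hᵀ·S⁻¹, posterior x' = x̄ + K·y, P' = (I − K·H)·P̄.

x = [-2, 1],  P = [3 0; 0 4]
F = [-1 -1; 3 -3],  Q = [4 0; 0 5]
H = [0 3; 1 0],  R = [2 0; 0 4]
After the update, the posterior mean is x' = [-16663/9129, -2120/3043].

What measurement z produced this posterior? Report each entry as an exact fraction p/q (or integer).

x̄ = F·x = [1, -9]
P̄ = F·P·Fᵀ + Q = [11 3; 3 68]
S = H·P̄·Hᵀ + R = [614 9; 9 15]
K = P̄·Hᵀ·S⁻¹ = [12/3043 6673/9129; 1011/3043 2/3043]
x' − x̄ = [-25792/9129, 25267/3043] = K·y
y = (KᵀK)⁻¹·Kᵀ·(x' − x̄) = [25, -4]
z = y + H·x̄ = [25, -4] + [-27, 1] = [-2, -3]

z = [-2, -3]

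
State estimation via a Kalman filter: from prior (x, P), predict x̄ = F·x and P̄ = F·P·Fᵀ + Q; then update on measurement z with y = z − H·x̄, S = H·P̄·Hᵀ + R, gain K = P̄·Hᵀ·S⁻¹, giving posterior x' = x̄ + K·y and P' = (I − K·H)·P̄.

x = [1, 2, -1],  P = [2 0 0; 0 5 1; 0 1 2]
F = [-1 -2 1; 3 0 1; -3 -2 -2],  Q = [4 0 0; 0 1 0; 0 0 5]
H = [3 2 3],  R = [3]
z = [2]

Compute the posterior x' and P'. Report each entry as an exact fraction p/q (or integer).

x̄ = F·x = [-6, 2, -5]
P̄ = F·P·Fᵀ + Q = [24 -6 24; -6 21 -24; 24 -24 59]
y = z − H·x̄ = [31]
S = H·P̄·Hᵀ + R = [906]
K = P̄·Hᵀ·S⁻¹ = [22/151; -8/151; 67/302]
x' = x̄ + K·y = [-224/151, 54/151, 567/302]
P' = (I − K·H)·P̄ = [720/151 150/151 -798/151; 150/151 2787/151 -2016/151; -798/151 -2016/151 4351/302]

x' = [-224/151, 54/151, 567/302]
P' = [720/151 150/151 -798/151; 150/151 2787/151 -2016/151; -798/151 -2016/151 4351/302]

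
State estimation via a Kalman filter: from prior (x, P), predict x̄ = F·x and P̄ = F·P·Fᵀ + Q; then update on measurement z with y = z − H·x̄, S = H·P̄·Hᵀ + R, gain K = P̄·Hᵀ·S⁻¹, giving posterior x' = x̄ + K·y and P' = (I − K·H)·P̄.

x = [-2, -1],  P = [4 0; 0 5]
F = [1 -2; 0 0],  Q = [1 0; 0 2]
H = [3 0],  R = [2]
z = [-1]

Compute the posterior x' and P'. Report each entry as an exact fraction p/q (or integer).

x' = [-75/227, 0]
P' = [50/227 0; 0 2]

x̄ = F·x = [0, 0]
P̄ = F·P·Fᵀ + Q = [25 0; 0 2]
y = z − H·x̄ = [-1]
S = H·P̄·Hᵀ + R = [227]
K = P̄·Hᵀ·S⁻¹ = [75/227; 0]
x' = x̄ + K·y = [-75/227, 0]
P' = (I − K·H)·P̄ = [50/227 0; 0 2]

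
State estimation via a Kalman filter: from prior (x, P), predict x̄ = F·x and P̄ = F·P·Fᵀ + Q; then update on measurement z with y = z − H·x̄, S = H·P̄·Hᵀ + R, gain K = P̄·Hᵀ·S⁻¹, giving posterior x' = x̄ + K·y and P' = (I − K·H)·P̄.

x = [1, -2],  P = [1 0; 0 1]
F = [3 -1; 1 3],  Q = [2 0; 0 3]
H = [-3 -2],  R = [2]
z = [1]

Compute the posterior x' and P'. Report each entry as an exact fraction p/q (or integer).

x' = [11/3, -161/27]
P' = [4 -52/9; -52/9 715/81]

x̄ = F·x = [5, -5]
P̄ = F·P·Fᵀ + Q = [12 0; 0 13]
y = z − H·x̄ = [6]
S = H·P̄·Hᵀ + R = [162]
K = P̄·Hᵀ·S⁻¹ = [-2/9; -13/81]
x' = x̄ + K·y = [11/3, -161/27]
P' = (I − K·H)·P̄ = [4 -52/9; -52/9 715/81]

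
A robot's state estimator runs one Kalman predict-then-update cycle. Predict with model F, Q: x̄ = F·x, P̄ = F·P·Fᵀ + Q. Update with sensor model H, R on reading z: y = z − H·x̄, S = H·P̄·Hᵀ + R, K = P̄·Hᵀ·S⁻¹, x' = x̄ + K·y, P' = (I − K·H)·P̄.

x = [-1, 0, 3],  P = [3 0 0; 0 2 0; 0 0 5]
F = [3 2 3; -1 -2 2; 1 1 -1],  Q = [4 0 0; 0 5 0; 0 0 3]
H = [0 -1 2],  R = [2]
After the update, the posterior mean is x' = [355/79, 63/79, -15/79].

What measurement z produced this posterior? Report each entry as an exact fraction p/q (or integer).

x̄ = F·x = [6, 7, -4]
P̄ = F·P·Fᵀ + Q = [84 13 -2; 13 36 -17; -2 -17 13]
S = H·P̄·Hᵀ + R = [158]
K = P̄·Hᵀ·S⁻¹ = [-17/158; -35/79; 43/158]
x' − x̄ = [-119/79, -490/79, 301/79] = K·y
y = (KᵀK)⁻¹·Kᵀ·(x' − x̄) = [14]
z = y + H·x̄ = [14] + [-15] = [-1]

z = [-1]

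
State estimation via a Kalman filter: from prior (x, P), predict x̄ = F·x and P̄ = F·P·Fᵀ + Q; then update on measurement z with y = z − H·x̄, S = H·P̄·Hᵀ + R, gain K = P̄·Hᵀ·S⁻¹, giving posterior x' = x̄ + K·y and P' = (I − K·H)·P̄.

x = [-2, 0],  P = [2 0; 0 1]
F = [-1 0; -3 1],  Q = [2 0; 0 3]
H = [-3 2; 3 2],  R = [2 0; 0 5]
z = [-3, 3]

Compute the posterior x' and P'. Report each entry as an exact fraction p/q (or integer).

x' = [4046/4075, 471/4075]
P' = [748/4075 498/4075; 498/4075 1748/4075]

x̄ = F·x = [2, 6]
P̄ = F·P·Fᵀ + Q = [4 6; 6 22]
y = z − H·x̄ = [-9, -15]
S = H·P̄·Hᵀ + R = [54 52; 52 201]
K = P̄·Hᵀ·S⁻¹ = [-624/4075 648/4075; 1001/4075 998/4075]
x' = x̄ + K·y = [4046/4075, 471/4075]
P' = (I − K·H)·P̄ = [748/4075 498/4075; 498/4075 1748/4075]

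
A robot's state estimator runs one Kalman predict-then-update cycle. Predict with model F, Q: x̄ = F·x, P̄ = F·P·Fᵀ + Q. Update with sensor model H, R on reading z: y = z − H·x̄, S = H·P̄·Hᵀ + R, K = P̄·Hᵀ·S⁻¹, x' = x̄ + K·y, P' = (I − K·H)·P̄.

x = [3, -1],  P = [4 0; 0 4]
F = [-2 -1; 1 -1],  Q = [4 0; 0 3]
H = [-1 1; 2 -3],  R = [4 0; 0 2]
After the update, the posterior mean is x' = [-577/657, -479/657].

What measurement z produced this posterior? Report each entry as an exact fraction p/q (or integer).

x̄ = F·x = [-5, 4]
P̄ = F·P·Fᵀ + Q = [24 -4; -4 11]
S = H·P̄·Hᵀ + R = [47 -101; -101 245]
K = P̄·Hᵀ·S⁻¹ = [-400/657 -4/657; -233/657 -206/657]
x' − x̄ = [2708/657, -3107/657] = K·y
y = (KᵀK)⁻¹·Kᵀ·(x' − x̄) = [-7, 23]
z = y + H·x̄ = [-7, 23] + [9, -22] = [2, 1]

z = [2, 1]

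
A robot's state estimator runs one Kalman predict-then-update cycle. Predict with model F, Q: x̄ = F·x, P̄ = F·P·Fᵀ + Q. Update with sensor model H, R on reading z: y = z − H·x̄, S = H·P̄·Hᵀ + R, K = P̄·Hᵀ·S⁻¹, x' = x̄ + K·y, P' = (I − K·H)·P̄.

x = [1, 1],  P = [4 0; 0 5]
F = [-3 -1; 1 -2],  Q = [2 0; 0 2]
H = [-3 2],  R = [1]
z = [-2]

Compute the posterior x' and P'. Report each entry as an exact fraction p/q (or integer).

x' = [-39/43, -101/43]
P' = [4499/516 3341/258; 3341/258 2513/129]

x̄ = F·x = [-4, -1]
P̄ = F·P·Fᵀ + Q = [43 -2; -2 26]
y = z − H·x̄ = [-12]
S = H·P̄·Hᵀ + R = [516]
K = P̄·Hᵀ·S⁻¹ = [-133/516; 29/258]
x' = x̄ + K·y = [-39/43, -101/43]
P' = (I − K·H)·P̄ = [4499/516 3341/258; 3341/258 2513/129]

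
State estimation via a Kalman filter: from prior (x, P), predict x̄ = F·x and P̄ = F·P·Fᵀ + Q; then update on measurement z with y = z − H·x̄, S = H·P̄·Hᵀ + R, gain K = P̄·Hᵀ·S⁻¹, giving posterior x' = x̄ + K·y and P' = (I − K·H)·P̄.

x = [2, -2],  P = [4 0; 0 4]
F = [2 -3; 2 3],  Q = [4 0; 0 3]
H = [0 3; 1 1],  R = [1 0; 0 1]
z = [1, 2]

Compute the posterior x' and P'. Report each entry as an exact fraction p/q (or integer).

x' = [5026/2743, 2617/8229]
P' = [2984/2743 -300/2743; -300/2743 2735/24687]

x̄ = F·x = [10, -2]
P̄ = F·P·Fᵀ + Q = [56 -20; -20 55]
y = z − H·x̄ = [7, -6]
S = H·P̄·Hᵀ + R = [496 105; 105 72]
K = P̄·Hᵀ·S⁻¹ = [-900/2743 2684/2743; 2735/8229 35/24687]
x' = x̄ + K·y = [5026/2743, 2617/8229]
P' = (I − K·H)·P̄ = [2984/2743 -300/2743; -300/2743 2735/24687]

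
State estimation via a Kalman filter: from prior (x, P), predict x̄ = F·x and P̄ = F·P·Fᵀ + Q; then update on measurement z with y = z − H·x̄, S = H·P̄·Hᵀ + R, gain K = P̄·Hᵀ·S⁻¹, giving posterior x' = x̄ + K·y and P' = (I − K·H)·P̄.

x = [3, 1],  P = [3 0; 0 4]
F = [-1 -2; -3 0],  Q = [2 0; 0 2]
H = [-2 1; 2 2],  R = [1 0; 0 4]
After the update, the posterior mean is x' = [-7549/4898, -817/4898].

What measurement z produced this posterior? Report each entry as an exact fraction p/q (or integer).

x̄ = F·x = [-5, -9]
P̄ = F·P·Fᵀ + Q = [21 9; 9 29]
S = H·P̄·Hᵀ + R = [78 -44; -44 276]
K = P̄·Hᵀ·S⁻¹ = [-1617/4898 807/4898; 1595/4898 1603/4898]
x' − x̄ = [16941/4898, 43265/4898] = K·y
y = (KᵀK)⁻¹·Kᵀ·(x' − x̄) = [2, 25]
z = y + H·x̄ = [2, 25] + [1, -28] = [3, -3]

z = [3, -3]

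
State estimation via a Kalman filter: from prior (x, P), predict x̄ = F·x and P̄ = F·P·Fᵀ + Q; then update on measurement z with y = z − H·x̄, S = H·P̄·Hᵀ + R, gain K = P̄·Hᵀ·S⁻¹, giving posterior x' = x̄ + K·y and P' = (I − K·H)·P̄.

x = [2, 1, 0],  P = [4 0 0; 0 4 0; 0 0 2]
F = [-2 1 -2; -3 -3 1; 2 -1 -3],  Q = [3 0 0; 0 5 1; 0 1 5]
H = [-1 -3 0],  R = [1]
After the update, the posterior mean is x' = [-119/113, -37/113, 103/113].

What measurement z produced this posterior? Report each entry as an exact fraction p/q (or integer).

x̄ = F·x = [-3, -9, 3]
P̄ = F·P·Fᵀ + Q = [31 8 -8; 8 79 -17; -8 -17 43]
S = H·P̄·Hᵀ + R = [791]
K = P̄·Hᵀ·S⁻¹ = [-55/791; -35/113; 59/791]
x' − x̄ = [220/113, 980/113, -236/113] = K·y
y = (KᵀK)⁻¹·Kᵀ·(x' − x̄) = [-28]
z = y + H·x̄ = [-28] + [30] = [2]

z = [2]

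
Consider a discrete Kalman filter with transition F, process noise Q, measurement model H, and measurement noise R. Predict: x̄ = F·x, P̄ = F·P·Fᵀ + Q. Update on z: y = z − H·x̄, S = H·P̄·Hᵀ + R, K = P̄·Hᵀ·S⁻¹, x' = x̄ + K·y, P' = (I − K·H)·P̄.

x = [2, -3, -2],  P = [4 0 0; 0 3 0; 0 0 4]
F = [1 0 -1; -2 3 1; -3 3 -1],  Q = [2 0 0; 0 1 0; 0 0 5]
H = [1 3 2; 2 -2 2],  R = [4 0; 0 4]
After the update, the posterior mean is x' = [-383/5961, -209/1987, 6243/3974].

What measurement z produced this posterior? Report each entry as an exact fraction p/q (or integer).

x̄ = F·x = [4, -15, -13]
P̄ = F·P·Fᵀ + Q = [10 -12 -8; -12 48 47; -8 47 72]
S = H·P̄·Hᵀ + R = [1194 18; 18 180]
K = P̄·Hᵀ·S⁻¹ = [-224/5961 2849/17883; 381/1987 -2926/17883; 456/1987 5935/35766]
x' − x̄ = [-24227/5961, 29596/1987, 57905/3974] = K·y
y = (KᵀK)⁻¹·Kᵀ·(x' − x̄) = [70, -9]
z = y + H·x̄ = [70, -9] + [-67, 12] = [3, 3]

z = [3, 3]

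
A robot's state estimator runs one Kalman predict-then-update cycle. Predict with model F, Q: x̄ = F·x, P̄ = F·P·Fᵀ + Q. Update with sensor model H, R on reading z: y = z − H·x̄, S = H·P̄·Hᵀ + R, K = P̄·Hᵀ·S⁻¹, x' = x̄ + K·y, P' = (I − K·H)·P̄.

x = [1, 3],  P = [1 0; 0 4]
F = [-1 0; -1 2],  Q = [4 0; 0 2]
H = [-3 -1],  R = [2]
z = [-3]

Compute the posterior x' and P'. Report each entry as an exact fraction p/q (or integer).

x' = [-7/9, 191/36]
P' = [13/9 -35/9; -35/9 221/18]

x̄ = F·x = [-1, 5]
P̄ = F·P·Fᵀ + Q = [5 1; 1 19]
y = z − H·x̄ = [-1]
S = H·P̄·Hᵀ + R = [72]
K = P̄·Hᵀ·S⁻¹ = [-2/9; -11/36]
x' = x̄ + K·y = [-7/9, 191/36]
P' = (I − K·H)·P̄ = [13/9 -35/9; -35/9 221/18]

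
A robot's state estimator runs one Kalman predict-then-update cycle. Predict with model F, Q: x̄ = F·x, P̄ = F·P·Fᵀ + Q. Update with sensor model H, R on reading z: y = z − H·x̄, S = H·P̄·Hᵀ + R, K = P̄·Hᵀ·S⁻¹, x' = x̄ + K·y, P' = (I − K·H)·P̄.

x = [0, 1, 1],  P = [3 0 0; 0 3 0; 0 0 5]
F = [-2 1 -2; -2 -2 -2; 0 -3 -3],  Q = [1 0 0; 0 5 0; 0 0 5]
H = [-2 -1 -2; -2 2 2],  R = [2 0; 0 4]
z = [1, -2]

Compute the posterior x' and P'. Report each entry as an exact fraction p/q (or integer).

x' = [15435/68954, -5829/34477, -22240/34477]
P' = [58417/68954 65542/34477 -52085/34477; 65542/34477 260394/34477 -190172/34477; -52085/34477 -190172/34477 151649/34477]

x̄ = F·x = [-1, -4, -6]
P̄ = F·P·Fᵀ + Q = [36 26 21; 26 49 48; 21 48 77]
y = z − H·x̄ = [-17, 16]
S = H·P̄·Hᵀ + R = [967 -602; -602 660]
K = P̄·Hᵀ·S⁻¹ = [-19789/68954 -31503/137908; -5567/34477 2340/34477; -4478/34477 6781/34477]
x' = x̄ + K·y = [15435/68954, -5829/34477, -22240/34477]
P' = (I − K·H)·P̄ = [58417/68954 65542/34477 -52085/34477; 65542/34477 260394/34477 -190172/34477; -52085/34477 -190172/34477 151649/34477]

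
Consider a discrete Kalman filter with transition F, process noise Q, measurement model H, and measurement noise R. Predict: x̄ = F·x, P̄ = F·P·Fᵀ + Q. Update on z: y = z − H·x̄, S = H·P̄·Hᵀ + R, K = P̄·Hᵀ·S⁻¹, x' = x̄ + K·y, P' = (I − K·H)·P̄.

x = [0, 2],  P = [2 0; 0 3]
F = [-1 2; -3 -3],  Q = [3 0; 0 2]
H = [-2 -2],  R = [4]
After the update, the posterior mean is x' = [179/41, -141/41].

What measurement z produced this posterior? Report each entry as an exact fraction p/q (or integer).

x̄ = F·x = [4, -6]
P̄ = F·P·Fᵀ + Q = [17 -12; -12 47]
S = H·P̄·Hᵀ + R = [164]
K = P̄·Hᵀ·S⁻¹ = [-5/82; -35/82]
x' − x̄ = [15/41, 105/41] = K·y
y = (KᵀK)⁻¹·Kᵀ·(x' − x̄) = [-6]
z = y + H·x̄ = [-6] + [4] = [-2]

z = [-2]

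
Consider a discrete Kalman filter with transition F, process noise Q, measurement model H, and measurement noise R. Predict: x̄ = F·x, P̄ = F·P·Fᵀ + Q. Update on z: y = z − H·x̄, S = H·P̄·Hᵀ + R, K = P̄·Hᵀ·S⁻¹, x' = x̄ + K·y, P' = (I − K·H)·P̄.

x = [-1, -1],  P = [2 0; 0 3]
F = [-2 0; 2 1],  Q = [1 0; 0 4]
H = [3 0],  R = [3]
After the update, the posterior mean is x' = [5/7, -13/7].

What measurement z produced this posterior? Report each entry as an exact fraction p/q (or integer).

x̄ = F·x = [2, -3]
P̄ = F·P·Fᵀ + Q = [9 -8; -8 15]
S = H·P̄·Hᵀ + R = [84]
K = P̄·Hᵀ·S⁻¹ = [9/28; -2/7]
x' − x̄ = [-9/7, 8/7] = K·y
y = (KᵀK)⁻¹·Kᵀ·(x' − x̄) = [-4]
z = y + H·x̄ = [-4] + [6] = [2]

z = [2]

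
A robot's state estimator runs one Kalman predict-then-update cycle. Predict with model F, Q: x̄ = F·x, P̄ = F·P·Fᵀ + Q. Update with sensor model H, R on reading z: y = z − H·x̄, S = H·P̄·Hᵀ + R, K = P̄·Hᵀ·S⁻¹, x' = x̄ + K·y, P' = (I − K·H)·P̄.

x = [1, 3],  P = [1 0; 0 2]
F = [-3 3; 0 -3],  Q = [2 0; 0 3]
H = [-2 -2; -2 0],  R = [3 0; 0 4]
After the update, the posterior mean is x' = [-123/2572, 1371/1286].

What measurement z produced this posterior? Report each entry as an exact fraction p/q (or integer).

z = [-3, 1]

x̄ = F·x = [6, -9]
P̄ = F·P·Fᵀ + Q = [29 -18; -18 21]
S = H·P̄·Hᵀ + R = [59 44; 44 120]
K = P̄·Hᵀ·S⁻¹ = [-11/643 -1227/2572; -288/643 597/1286]
x' − x̄ = [-15555/2572, 12945/1286] = K·y
y = (KᵀK)⁻¹·Kᵀ·(x' − x̄) = [-9, 13]
z = y + H·x̄ = [-9, 13] + [6, -12] = [-3, 1]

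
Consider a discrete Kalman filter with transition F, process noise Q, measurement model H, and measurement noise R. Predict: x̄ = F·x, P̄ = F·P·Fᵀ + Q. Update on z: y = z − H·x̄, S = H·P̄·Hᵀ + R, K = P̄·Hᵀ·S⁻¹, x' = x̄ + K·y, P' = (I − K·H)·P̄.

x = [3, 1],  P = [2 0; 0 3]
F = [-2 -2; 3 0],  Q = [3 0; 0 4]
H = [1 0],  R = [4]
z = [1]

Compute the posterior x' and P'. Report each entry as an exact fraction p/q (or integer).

x̄ = F·x = [-8, 9]
P̄ = F·P·Fᵀ + Q = [23 -12; -12 22]
y = z − H·x̄ = [9]
S = H·P̄·Hᵀ + R = [27]
K = P̄·Hᵀ·S⁻¹ = [23/27; -4/9]
x' = x̄ + K·y = [-1/3, 5]
P' = (I − K·H)·P̄ = [92/27 -16/9; -16/9 50/3]

x' = [-1/3, 5]
P' = [92/27 -16/9; -16/9 50/3]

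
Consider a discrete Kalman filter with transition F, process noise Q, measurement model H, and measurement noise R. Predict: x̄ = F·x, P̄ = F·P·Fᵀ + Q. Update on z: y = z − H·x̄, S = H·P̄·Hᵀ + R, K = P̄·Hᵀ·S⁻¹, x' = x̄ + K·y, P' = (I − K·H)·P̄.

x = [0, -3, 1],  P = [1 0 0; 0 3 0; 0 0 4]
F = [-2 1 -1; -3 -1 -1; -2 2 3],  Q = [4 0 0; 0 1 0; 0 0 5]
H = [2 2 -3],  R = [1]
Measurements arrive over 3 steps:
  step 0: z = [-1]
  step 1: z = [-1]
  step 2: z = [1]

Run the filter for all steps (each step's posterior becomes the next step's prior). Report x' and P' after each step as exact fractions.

step 0: x' = [-1882/433, 614/433, -702/433], P' = [5245/433 931/433 4109/433; 931/433 3833/433 3162/433; 4109/433 3162/433 9761/866]
step 1: x' = [35842397/4081173, 9605903/1360391, 44458193/4081173], P' = [181747747/4081173 41783368/1360391 204602263/4081173; 41783368/1360391 36255431/1360391 51935311/1360391; 204602263/4081173 51935311/1360391 240457963/4081173]
step 2: x' = [77958641154/99331469557, 108120139431/99331469557, 91241468379/99331469557], P' = [2169786949826/99331469557 1352930682283/99331469557 2345141683302/99331469557; 1352930682283/99331469557 1371357173703/99331469557 1809364037687/99331469557; 2345141683302/99331469557 1809364037687/99331469557 2773930454208/99331469557]

step 0: x̄ = F·x = [-4, 2, -3]
step 0: P̄ = F·P·Fᵀ + Q = [15 7 -2; 7 17 -12; -2 -12 57]
step 0: y = z − H·x̄ = [-6]
step 0: S = H·P̄·Hᵀ + R = [866]
step 0: K = P̄·Hᵀ·S⁻¹ = [25/433; 42/433; -199/866]
step 0: x' = x̄ + K·y = [-1882/433, 614/433, -702/433]
step 0: P' = (I − K·H)·P̄ = [5245/433 931/433 4109/433; 931/433 3833/433 3162/433; 4109/433 3162/433 9761/866]
step 1: x̄ = F·x = [5080/433, 5734/433, 2886/433]
step 1: P̄ = F·P·Fᵀ + Q = [75627/866 104263/866 -9711/866; 104263/866 185831/866 -78269/866; -9711/866 -78269/866 127179/866]
step 1: y = z − H·x̄ = [-13403/433]
step 1: S = H·P̄·Hᵀ + R = [4081173/866]
step 1: K = P̄·Hᵀ·S⁻¹ = [388913/4081173; 271665/1360391; -557497/4081173]
step 1: x' = x̄ + K·y = [35842397/4081173, 9605903/1360391, 44458193/4081173]
step 1: P' = (I − K·H)·P̄ = [181747747/4081173 41783368/1360391 204602263/4081173; 41783368/1360391 36255431/1360391 51935311/1360391; 204602263/4081173 51935311/1360391 240457963/4081173]
step 2: x̄ = F·x = [-29108426/1360391, -180803093/4081173, 119325203/4081173]
step 2: P̄ = F·P·Fᵀ + Q = [365978902/1360391 706613121/1360391 -397184686/1360391; 706613121/1360391 4280361220/4081173 -2561065915/4081173; -397184686/1360391 -2561065915/4081173 1758226900/4081173]
step 2: y = z − H·x̄ = [52841972/240069]
step 2: S = H·P̄·Hᵀ + R = [5843027621/240069]
step 2: K = P̄·Hᵀ·S⁻¹ = [588836136/5843027621; 1204917583/5843027621; -751760038/5843027621]
step 2: x' = x̄ + K·y = [77958641154/99331469557, 108120139431/99331469557, 91241468379/99331469557]
step 2: P' = (I − K·H)·P̄ = [2169786949826/99331469557 1352930682283/99331469557 2345141683302/99331469557; 1352930682283/99331469557 1371357173703/99331469557 1809364037687/99331469557; 2345141683302/99331469557 1809364037687/99331469557 2773930454208/99331469557]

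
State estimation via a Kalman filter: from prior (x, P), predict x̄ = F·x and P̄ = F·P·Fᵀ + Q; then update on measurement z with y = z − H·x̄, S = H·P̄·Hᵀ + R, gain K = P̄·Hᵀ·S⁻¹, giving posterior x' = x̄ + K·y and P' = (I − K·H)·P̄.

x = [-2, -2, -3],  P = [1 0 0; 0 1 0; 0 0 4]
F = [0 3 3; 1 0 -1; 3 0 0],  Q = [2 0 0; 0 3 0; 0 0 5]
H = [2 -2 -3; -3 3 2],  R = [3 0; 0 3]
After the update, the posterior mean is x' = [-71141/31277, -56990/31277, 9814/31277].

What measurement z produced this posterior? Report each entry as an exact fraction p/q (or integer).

x̄ = F·x = [-15, 1, -6]
P̄ = F·P·Fᵀ + Q = [47 -12 0; -12 8 3; 0 3 14]
S = H·P̄·Hᵀ + R = [481 -597; -597 806]
K = P̄·Hᵀ·S⁻¹ = [-10561/31277 -14691/31277; -92/31277 2493/31277; -16599/31277 -10859/31277]
x' − x̄ = [398014/31277, -88267/31277, 197476/31277] = K·y
y = (KᵀK)⁻¹·Kᵀ·(x' − x̄) = [11, -35]
z = y + H·x̄ = [11, -35] + [-14, 36] = [-3, 1]

z = [-3, 1]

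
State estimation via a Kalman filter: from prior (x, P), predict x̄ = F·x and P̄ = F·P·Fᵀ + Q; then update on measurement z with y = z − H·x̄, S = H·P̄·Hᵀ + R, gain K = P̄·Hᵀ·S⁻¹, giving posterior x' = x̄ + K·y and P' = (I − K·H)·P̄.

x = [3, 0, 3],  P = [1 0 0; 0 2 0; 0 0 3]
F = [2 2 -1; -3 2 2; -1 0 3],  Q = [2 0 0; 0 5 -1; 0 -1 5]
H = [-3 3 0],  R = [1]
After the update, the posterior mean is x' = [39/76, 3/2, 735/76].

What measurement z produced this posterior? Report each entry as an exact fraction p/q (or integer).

z = [3]

x̄ = F·x = [3, -3, 6]
P̄ = F·P·Fᵀ + Q = [17 -4 -11; -4 34 20; -11 20 33]
S = H·P̄·Hᵀ + R = [532]
K = P̄·Hᵀ·S⁻¹ = [-9/76; 3/14; 93/532]
x' − x̄ = [-189/76, 9/2, 279/76] = K·y
y = (KᵀK)⁻¹·Kᵀ·(x' − x̄) = [21]
z = y + H·x̄ = [21] + [-18] = [3]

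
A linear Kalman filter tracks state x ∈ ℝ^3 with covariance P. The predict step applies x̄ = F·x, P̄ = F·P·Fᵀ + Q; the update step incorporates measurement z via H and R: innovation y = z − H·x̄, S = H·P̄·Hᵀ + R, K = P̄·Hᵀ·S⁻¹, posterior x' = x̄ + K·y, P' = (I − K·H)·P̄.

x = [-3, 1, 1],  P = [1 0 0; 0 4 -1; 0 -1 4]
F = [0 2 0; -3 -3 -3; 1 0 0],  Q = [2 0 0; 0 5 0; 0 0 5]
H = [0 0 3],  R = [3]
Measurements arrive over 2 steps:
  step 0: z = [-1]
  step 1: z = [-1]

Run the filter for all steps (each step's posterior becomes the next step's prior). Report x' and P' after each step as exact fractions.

step 0: x̄ = F·x = [2, 3, -3]
step 0: P̄ = F·P·Fᵀ + Q = [18 -18 0; -18 68 -3; 0 -3 6]
step 0: y = z − H·x̄ = [8]
step 0: S = H·P̄·Hᵀ + R = [57]
step 0: K = P̄·Hᵀ·S⁻¹ = [0; -3/19; 6/19]
step 0: x' = x̄ + K·y = [2, 33/19, -9/19]
step 0: P' = (I − K·H)·P̄ = [18 -18 0; -18 1265/19 -3/19; 0 -3/19 6/19]
step 1: x̄ = F·x = [66/19, -186/19, 2]
step 1: P̄ = F·P·Fᵀ + Q = [5098/19 -5520/19 -36; -5520/19 8402/19 0; -36 0 23]
step 1: y = z − H·x̄ = [-7]
step 1: S = H·P̄·Hᵀ + R = [210]
step 1: K = P̄·Hᵀ·S⁻¹ = [-18/35; 0; 23/70]
step 1: x' = x̄ + K·y = [672/95, -186/19, -3/10]
step 1: P' = (I − K·H)·P̄ = [141494/665 -5520/19 -18/35; -5520/19 8402/19 0; -18/35 0 23/70]

step 0: x' = [2, 33/19, -9/19], P' = [18 -18 0; -18 1265/19 -3/19; 0 -3/19 6/19]
step 1: x' = [672/95, -186/19, -3/10], P' = [141494/665 -5520/19 -18/35; -5520/19 8402/19 0; -18/35 0 23/70]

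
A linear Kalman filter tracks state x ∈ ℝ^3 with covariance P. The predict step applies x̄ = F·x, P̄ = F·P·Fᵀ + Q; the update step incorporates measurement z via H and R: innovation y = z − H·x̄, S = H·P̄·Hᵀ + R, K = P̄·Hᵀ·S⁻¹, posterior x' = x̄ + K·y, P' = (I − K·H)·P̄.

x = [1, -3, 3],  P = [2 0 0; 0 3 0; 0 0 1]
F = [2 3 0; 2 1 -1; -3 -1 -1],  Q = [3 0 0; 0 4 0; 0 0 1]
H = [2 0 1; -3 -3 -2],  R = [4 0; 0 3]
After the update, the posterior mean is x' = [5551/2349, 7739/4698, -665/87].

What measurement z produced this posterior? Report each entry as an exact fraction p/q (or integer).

x̄ = F·x = [-7, -4, -3]
P̄ = F·P·Fᵀ + Q = [38 17 -21; 17 16 -14; -21 -14 23]
S = H·P̄·Hᵀ + R = [95 -187; -187 467]
K = P̄·Hᵀ·S⁻¹ = [671/2349 -350/2349; -3937/9396 -3005/9396; 20/87 19/87]
x' − x̄ = [21994/2349, 26531/4698, -404/87] = K·y
y = (KᵀK)⁻¹·Kᵀ·(x' − x̄) = [14, -36]
z = y + H·x̄ = [14, -36] + [-17, 39] = [-3, 3]

z = [-3, 3]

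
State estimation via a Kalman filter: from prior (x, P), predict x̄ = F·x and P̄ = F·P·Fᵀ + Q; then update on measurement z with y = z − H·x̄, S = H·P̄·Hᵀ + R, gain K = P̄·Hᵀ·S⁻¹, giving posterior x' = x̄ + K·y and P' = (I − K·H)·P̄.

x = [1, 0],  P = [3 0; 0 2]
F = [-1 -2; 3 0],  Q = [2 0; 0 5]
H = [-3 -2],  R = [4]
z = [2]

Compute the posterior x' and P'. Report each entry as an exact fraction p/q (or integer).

x̄ = F·x = [-1, 3]
P̄ = F·P·Fᵀ + Q = [13 -9; -9 32]
y = z − H·x̄ = [5]
S = H·P̄·Hᵀ + R = [141]
K = P̄·Hᵀ·S⁻¹ = [-7/47; -37/141]
x' = x̄ + K·y = [-82/47, 238/141]
P' = (I − K·H)·P̄ = [464/47 -682/47; -682/47 3143/141]

x' = [-82/47, 238/141]
P' = [464/47 -682/47; -682/47 3143/141]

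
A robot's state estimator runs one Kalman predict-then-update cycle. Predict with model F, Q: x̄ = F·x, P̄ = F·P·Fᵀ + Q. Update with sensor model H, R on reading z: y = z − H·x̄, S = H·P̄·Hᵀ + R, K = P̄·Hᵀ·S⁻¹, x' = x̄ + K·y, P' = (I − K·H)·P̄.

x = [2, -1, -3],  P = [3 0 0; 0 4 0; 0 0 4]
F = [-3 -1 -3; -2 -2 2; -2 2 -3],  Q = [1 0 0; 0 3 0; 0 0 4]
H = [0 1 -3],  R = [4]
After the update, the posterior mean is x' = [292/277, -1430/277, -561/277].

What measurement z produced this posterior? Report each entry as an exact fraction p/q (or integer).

z = [1]

x̄ = F·x = [4, -8, 3]
P̄ = F·P·Fᵀ + Q = [68 2 46; 2 47 -28; 46 -28 68]
S = H·P̄·Hᵀ + R = [831]
K = P̄·Hᵀ·S⁻¹ = [-136/831; 131/831; -232/831]
x' − x̄ = [-816/277, 786/277, -1392/277] = K·y
y = (KᵀK)⁻¹·Kᵀ·(x' − x̄) = [18]
z = y + H·x̄ = [18] + [-17] = [1]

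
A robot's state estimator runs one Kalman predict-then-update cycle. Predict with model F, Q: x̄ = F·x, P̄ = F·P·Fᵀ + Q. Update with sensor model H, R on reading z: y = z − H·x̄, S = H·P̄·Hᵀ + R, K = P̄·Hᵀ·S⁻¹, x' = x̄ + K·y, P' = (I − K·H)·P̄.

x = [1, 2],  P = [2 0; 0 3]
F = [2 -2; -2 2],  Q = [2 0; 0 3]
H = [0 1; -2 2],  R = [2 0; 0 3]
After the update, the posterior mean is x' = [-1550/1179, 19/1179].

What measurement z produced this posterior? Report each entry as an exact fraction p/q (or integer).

x̄ = F·x = [-2, 2]
P̄ = F·P·Fᵀ + Q = [22 -20; -20 23]
S = H·P̄·Hᵀ + R = [25 86; 86 343]
K = P̄·Hᵀ·S⁻¹ = [364/1179 -380/1179; 493/1179 172/1179]
x' − x̄ = [808/1179, -2339/1179] = K·y
y = (KᵀK)⁻¹·Kᵀ·(x' − x̄) = [-3, -5]
z = y + H·x̄ = [-3, -5] + [2, 8] = [-1, 3]

z = [-1, 3]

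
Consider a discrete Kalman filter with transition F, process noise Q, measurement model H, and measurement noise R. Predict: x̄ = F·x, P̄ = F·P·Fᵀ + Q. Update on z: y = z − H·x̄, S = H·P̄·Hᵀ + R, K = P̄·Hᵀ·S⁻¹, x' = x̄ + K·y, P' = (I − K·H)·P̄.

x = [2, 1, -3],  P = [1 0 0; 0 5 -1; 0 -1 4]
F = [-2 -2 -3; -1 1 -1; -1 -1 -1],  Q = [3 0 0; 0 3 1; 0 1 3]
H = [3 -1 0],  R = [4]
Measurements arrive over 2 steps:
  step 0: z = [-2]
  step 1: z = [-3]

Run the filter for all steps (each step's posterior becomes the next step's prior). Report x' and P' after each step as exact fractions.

step 0: x' = [3/112, 2, -9/8], P' = [59/28 5 1/2; 5 15 1; 1/2 1 4]
step 1: x' = [1493/176924, 536207/176924, -105047/176924], P' = [75014/44231 168082/44231 13228/44231; 168082/44231 509842/44231 14144/44231; 13228/44231 14144/44231 185278/44231]

step 0: x̄ = F·x = [3, 2, 0]
step 0: P̄ = F·P·Fᵀ + Q = [51 5 19; 5 15 1; 19 1 11]
step 0: y = z − H·x̄ = [-9]
step 0: S = H·P̄·Hᵀ + R = [448]
step 0: K = P̄·Hᵀ·S⁻¹ = [37/112; 0; 1/8]
step 0: x' = x̄ + K·y = [3/112, 2, -9/8]
step 0: P' = (I − K·H)·P̄ = [59/28 5 1/2; 5 15 1; 1/2 1 4]
step 1: x̄ = F·x = [-19/28, 347/112, -101/112]
step 1: P̄ = F·P·Fᵀ + Q = [1158/7 -86/7 516/7; -86/7 367/28 -193/28; 516/7 -193/28 1039/28]
step 1: y = z − H·x̄ = [239/112]
step 1: S = H·P̄·Hᵀ + R = [44231/28]
step 1: K = P̄·Hᵀ·S⁻¹ = [14240/44231; -1399/44231; 6385/44231]
step 1: x' = x̄ + K·y = [1493/176924, 536207/176924, -105047/176924]
step 1: P' = (I − K·H)·P̄ = [75014/44231 168082/44231 13228/44231; 168082/44231 509842/44231 14144/44231; 13228/44231 14144/44231 185278/44231]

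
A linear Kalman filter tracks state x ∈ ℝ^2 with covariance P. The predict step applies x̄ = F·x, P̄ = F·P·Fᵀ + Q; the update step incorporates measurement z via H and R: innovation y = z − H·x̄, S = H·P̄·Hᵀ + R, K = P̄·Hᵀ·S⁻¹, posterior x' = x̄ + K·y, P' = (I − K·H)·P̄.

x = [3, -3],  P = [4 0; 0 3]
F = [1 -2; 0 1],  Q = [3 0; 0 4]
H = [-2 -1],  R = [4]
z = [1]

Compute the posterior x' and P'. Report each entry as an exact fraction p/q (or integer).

x' = [55/63, -109/63]
P' = [173/63 -218/63; -218/63 416/63]

x̄ = F·x = [9, -3]
P̄ = F·P·Fᵀ + Q = [19 -6; -6 7]
y = z − H·x̄ = [16]
S = H·P̄·Hᵀ + R = [63]
K = P̄·Hᵀ·S⁻¹ = [-32/63; 5/63]
x' = x̄ + K·y = [55/63, -109/63]
P' = (I − K·H)·P̄ = [173/63 -218/63; -218/63 416/63]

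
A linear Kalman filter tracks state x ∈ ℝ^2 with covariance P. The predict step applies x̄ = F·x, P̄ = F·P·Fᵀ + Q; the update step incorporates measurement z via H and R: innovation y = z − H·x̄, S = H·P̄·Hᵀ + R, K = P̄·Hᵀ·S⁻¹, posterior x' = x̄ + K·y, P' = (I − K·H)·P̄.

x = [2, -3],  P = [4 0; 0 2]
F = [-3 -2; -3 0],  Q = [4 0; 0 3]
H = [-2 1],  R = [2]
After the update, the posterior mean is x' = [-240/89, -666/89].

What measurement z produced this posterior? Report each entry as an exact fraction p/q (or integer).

z = [-2]

x̄ = F·x = [0, -6]
P̄ = F·P·Fᵀ + Q = [48 36; 36 39]
S = H·P̄·Hᵀ + R = [89]
K = P̄·Hᵀ·S⁻¹ = [-60/89; -33/89]
x' − x̄ = [-240/89, -132/89] = K·y
y = (KᵀK)⁻¹·Kᵀ·(x' − x̄) = [4]
z = y + H·x̄ = [4] + [-6] = [-2]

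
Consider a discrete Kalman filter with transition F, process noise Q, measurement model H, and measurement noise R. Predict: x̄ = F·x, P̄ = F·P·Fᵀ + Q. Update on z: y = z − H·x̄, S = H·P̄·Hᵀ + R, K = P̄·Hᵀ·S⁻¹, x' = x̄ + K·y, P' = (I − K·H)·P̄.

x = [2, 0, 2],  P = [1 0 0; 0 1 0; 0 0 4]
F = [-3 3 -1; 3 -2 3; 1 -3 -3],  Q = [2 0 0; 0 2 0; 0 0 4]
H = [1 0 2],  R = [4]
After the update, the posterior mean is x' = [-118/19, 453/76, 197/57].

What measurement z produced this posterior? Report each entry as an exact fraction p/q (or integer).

z = [1]

x̄ = F·x = [-8, 12, -4]
P̄ = F·P·Fᵀ + Q = [24 -27 0; -27 51 -27; 0 -27 50]
S = H·P̄·Hᵀ + R = [228]
K = P̄·Hᵀ·S⁻¹ = [2/19; -27/76; 25/57]
x' − x̄ = [34/19, -459/76, 425/57] = K·y
y = (KᵀK)⁻¹·Kᵀ·(x' − x̄) = [17]
z = y + H·x̄ = [17] + [-16] = [1]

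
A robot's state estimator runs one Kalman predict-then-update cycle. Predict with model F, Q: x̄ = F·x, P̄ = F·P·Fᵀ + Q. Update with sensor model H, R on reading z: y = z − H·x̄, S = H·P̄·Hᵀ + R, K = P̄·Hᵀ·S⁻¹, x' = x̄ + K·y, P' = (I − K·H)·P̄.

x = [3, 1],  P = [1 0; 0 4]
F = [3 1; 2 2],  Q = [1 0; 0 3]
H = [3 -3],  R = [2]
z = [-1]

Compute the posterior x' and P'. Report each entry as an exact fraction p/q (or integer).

x̄ = F·x = [10, 8]
P̄ = F·P·Fᵀ + Q = [14 14; 14 23]
y = z − H·x̄ = [-7]
S = H·P̄·Hᵀ + R = [83]
K = P̄·Hᵀ·S⁻¹ = [0; -27/83]
x' = x̄ + K·y = [10, 853/83]
P' = (I − K·H)·P̄ = [14 14; 14 1180/83]

x' = [10, 853/83]
P' = [14 14; 14 1180/83]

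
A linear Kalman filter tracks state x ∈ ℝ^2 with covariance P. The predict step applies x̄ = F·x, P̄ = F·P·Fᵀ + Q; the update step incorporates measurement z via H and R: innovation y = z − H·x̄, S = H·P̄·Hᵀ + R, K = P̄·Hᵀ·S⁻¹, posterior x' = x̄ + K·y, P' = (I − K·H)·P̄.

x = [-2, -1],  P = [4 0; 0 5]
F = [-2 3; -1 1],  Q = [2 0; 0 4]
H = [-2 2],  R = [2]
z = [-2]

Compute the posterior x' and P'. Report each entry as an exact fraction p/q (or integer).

x̄ = F·x = [1, 1]
P̄ = F·P·Fᵀ + Q = [63 23; 23 13]
y = z − H·x̄ = [-2]
S = H·P̄·Hᵀ + R = [122]
K = P̄·Hᵀ·S⁻¹ = [-40/61; -10/61]
x' = x̄ + K·y = [141/61, 81/61]
P' = (I − K·H)·P̄ = [643/61 603/61; 603/61 593/61]

x' = [141/61, 81/61]
P' = [643/61 603/61; 603/61 593/61]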